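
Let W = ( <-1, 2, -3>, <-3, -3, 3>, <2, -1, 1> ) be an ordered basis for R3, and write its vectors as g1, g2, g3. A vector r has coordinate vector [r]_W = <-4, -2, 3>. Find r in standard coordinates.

r = M [r]_W, where M has columns g1, ..., g3.
Carrying out the matrix-vector product, r = <16, -5, 9>.

<16, -5, 9>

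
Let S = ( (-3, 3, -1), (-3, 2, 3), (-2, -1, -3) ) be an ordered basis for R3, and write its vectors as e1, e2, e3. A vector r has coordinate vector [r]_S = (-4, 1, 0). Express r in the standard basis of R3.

By definition r = -4e1 + e2 + 0·e3.
Summing componentwise gives (9, -10, 7).

(9, -10, 7)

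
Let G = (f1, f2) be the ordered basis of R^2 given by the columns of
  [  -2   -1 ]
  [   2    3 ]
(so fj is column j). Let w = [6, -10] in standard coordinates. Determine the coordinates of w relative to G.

[-2, -2]

We seek scalars with c_1 f1 + c_2 f2 = w; equivalently solve M c = w where the columns of M are f1, f2.
System: -2c_1 - c_2 = 6, 2c_1 + 3c_2 = -10; solving gives c_1 = -2, c_2 = -2.
Check: -2f1 - 2f2 = [6, -10].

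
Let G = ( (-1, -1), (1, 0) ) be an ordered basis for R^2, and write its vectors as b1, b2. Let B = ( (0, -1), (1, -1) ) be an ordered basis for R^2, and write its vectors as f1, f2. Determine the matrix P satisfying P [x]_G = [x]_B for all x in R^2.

Let M have columns bj and N have columns fj. Then for every x, N [x]_B = x = M [x]_G, so P = N^(-1) M.
Since det N = 1, N^(-1) has integer entries; multiplying gives P = [[2, -1], [-1, 1]].

[[2, -1], [-1, 1]]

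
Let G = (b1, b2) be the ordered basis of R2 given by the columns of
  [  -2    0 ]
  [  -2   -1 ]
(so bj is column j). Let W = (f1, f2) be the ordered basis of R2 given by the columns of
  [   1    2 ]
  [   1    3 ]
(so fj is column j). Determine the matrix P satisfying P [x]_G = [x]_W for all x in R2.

Let M have columns bj and N have columns fj. Then for every x, N [x]_W = x = M [x]_G, so P = N^(-1) M.
Since det N = 1, N^(-1) has integer entries; multiplying gives P = [[-2, 2], [0, -1]].

[[-2, 2], [0, -1]]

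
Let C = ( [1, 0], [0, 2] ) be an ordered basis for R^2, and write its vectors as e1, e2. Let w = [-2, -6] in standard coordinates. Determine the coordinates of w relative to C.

[-2, -3]

Write w = c_1 e1 + c_2 e2 and solve for the c_i.
System: c_1 + 0c_2 = -2, 0c_1 + 2c_2 = -6; solving gives c_1 = -2, c_2 = -3.
Check: -2e1 - 3e2 = [-2, -6].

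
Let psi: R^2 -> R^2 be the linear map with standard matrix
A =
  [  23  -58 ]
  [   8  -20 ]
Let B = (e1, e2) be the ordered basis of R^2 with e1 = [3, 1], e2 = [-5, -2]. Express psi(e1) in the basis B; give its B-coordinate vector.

Compute psi(e1) = A e1 = [11, 4] in standard coordinates.
Then write this in B-coordinates: solve for y in y_1 e1 + y_2 e2 = [11, 4].
This gives y = [2, -1], which is column 1 of [psi]_B.

[2, -1]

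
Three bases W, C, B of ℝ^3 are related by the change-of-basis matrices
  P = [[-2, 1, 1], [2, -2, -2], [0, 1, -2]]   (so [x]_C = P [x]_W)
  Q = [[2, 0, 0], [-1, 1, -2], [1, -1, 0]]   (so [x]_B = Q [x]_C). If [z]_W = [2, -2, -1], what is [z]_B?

[-14, 17, -17]

Composing the changes, [z]_B = Q P [z]_W.
Q P = [[-4, 2, 2], [4, -5, 1], [-4, 3, 3]]; applying this to [2, -2, -1] gives [-14, 17, -17].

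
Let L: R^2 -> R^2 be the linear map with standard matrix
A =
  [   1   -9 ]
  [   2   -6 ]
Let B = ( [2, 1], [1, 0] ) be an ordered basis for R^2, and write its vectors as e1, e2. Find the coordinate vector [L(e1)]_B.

[-2, -3]

Column 1 of [L]_B is the B-coordinate vector of L(e1).
In standard coordinates L(e1) = A e1 = [-7, -2].
Converting to B: [-7, -2] = -2e1 - 3e2, so the coordinate vector is [-2, -3].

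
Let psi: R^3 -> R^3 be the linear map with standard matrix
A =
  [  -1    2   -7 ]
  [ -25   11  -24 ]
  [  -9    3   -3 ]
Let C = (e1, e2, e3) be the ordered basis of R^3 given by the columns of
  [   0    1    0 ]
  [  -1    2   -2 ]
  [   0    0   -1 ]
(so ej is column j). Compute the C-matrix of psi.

Let P have columns e1, ..., e3. Then [psi]_C = P^(-1) A P.
Here det P = -1, so P^(-1) is integer; computing A P first and then P^(-1)(A P) gives [[1, 3, -2], [-2, 3, 3], [3, 3, 3]].

[[1, 3, -2], [-2, 3, 3], [3, 3, 3]]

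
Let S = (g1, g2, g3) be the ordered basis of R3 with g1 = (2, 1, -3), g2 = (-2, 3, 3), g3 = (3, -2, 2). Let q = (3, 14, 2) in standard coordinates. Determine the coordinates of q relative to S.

Write q = c_1 g1 + ... + c_3 g3 and solve for the c_i.
Row-reducing the augmented matrix [M | q] gives c = (4, 4, 1).
Check: 4g1 + 4g2 + g3 = (3, 14, 2).

(4, 4, 1)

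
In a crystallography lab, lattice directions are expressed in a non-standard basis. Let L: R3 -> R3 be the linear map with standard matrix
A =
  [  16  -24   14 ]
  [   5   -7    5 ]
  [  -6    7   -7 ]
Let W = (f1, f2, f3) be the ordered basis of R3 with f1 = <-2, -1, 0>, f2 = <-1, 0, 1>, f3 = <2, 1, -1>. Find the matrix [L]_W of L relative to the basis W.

With P the matrix whose columns are f1, ..., f3, [L]_W = P^(-1) A P.
Column by column: L(f1) = A f1 = <-8, -3, 5>; its W-coordinates <0, 2, -3> give column 1.
Continuing for each basis vector yields [L]_W = [[0, 3, 2], [2, 2, 2], [-3, 3, 0]].

[[0, 3, 2], [2, 2, 2], [-3, 3, 0]]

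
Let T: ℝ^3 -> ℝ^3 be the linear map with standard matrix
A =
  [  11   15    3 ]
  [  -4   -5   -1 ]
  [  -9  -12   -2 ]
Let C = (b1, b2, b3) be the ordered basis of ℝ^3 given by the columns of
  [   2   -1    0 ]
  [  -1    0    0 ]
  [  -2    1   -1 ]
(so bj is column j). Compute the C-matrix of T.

Let P have columns b1, ..., b3. Then [T]_C = P^(-1) A P.
Here det P = 1, so P^(-1) is integer; computing A P first and then P^(-1)(A P) gives [[1, -3, -1], [1, 2, 1], [1, 1, 1]].

[[1, -3, -1], [1, 2, 1], [1, 1, 1]]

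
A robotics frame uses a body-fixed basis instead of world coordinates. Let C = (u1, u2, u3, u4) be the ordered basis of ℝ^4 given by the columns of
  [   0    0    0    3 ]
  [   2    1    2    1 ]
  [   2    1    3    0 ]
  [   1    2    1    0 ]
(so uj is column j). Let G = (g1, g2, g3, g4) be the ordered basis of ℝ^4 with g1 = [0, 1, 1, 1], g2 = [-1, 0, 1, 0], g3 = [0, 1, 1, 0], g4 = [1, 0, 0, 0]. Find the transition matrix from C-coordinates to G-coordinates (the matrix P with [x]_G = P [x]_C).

[[1, 2, 1, 0], [0, 0, 1, -1], [1, -1, 1, 1], [0, 0, 1, 2]]

Column j of P is [uj]_G, since P maps C-coordinates to G-coordinates.
Expressing u1 in G: u1 = g1 + 0·g2 + g3 + 0·g4, so column 1 of P is [1, 0, 1, 0].
Doing the same for each uj gives P = [[1, 2, 1, 0], [0, 0, 1, -1], [1, -1, 1, 1], [0, 0, 1, 2]].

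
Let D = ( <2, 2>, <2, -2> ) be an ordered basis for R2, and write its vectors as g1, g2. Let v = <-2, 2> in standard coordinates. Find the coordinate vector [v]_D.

<0, -1>

Write v = c_1 g1 + c_2 g2 and solve for the c_i.
System: 2c_1 + 2c_2 = -2, 2c_1 - 2c_2 = 2; solving gives c_1 = 0, c_2 = -1.
Check: 0·g1 - g2 = <-2, 2>.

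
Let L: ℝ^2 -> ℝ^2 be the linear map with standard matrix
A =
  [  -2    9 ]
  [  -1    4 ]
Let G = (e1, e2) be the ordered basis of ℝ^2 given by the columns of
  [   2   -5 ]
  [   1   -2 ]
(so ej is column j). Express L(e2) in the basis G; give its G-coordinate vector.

<1, 2>

Compute L(e2) = A e2 = <-8, -3> in standard coordinates.
Then write this in G-coordinates: solve for y in y_1 e1 + y_2 e2 = <-8, -3>.
This gives y = <1, 2>, which is column 2 of [L]_G.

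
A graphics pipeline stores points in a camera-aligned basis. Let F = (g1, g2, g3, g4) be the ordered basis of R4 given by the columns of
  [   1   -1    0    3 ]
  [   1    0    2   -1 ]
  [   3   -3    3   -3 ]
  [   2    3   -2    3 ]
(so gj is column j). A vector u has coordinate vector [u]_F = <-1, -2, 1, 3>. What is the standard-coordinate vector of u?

<10, -2, -3, -1>

By definition u = -g1 - 2g2 + g3 + 3g4.
Summing componentwise gives <10, -2, -3, -1>.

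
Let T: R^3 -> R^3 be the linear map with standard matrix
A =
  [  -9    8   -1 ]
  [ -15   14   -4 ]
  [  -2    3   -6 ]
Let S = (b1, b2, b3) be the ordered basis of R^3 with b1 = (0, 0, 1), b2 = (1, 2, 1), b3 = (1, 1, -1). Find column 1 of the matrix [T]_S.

(-1, -3, 2)

Column 1 of [T]_S is the S-coordinate vector of T(b1).
In standard coordinates T(b1) = A b1 = (-1, -4, -6).
Converting to S: (-1, -4, -6) = -b1 - 3b2 + 2b3, so the coordinate vector is (-1, -3, 2).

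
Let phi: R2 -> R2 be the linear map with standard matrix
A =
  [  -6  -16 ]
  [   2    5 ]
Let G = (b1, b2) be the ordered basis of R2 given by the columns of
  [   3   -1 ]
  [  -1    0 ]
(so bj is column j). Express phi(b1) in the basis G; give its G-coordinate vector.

(-1, -1)

Compute phi(b1) = A b1 = (-2, 1) in standard coordinates.
Then write this in G-coordinates: solve for y in y_1 b1 + y_2 b2 = (-2, 1).
This gives y = (-1, -1), which is column 1 of [phi]_G.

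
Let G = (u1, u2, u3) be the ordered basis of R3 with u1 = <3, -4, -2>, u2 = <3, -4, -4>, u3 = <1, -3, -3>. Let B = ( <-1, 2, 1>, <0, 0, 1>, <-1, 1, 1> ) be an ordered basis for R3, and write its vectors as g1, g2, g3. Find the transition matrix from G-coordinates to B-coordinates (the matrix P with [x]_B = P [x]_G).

Take x = uj: its G-coordinates are the j-th standard unit vector, so P e_j — column j of P — equals [uj]_B.
u1 = -g1 + g2 - 2g3, giving column 1 = <-1, 1, -2>; repeating for each j gives P = [[-1, -1, -2], [1, -1, -2], [-2, -2, 1]].

[[-1, -1, -2], [1, -1, -2], [-2, -2, 1]]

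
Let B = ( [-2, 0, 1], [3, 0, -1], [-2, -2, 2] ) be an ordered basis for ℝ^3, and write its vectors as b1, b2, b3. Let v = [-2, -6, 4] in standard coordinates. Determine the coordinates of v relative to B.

[-2, 0, 3]

Write v = c_1 b1 + ... + c_3 b3 and solve for the c_i.
Gaussian elimination on [M | v] yields c = (-2, 0, 3).
Check: -2b1 + 0·b2 + 3b3 = [-2, -6, 4].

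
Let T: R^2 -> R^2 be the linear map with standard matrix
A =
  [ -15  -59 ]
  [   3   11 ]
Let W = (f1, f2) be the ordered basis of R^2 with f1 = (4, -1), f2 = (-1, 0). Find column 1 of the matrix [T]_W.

(-1, -3)

Compute T(f1) = A f1 = (-1, 1) in standard coordinates.
Then write this in W-coordinates: solve for y in y_1 f1 + y_2 f2 = (-1, 1).
This gives y = (-1, -3), which is column 1 of [T]_W.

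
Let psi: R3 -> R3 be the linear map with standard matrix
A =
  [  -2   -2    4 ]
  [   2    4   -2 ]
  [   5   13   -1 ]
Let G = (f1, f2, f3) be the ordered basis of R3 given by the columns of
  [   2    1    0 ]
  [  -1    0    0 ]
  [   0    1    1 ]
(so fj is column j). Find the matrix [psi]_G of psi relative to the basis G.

With P the matrix whose columns are f1, ..., f3, [psi]_G = P^(-1) A P.
Column by column: psi(f1) = A f1 = <-2, 0, -3>; its G-coordinates <0, -2, -1> give column 1.
Continuing for each basis vector yields [psi]_G = [[0, 0, 2], [-2, 2, 0], [-1, 2, -1]].

[[0, 0, 2], [-2, 2, 0], [-1, 2, -1]]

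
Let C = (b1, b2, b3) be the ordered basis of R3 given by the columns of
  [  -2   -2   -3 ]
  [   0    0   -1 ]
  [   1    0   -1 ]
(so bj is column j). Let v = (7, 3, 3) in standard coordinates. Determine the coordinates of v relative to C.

We seek scalars with c_1 b1 + ... + c_3 b3 = v; equivalently solve M c = v where the columns of M are b1, ..., b3.
Gaussian elimination on [M | v] yields c = (0, 1, -3).
Check: 0·b1 + b2 - 3b3 = (7, 3, 3).

(0, 1, -3)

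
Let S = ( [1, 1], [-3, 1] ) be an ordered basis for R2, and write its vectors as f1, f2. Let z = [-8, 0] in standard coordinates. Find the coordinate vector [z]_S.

Write z = c_1 f1 + c_2 f2 and solve for the c_i.
System: c_1 - 3c_2 = -8, c_1 + c_2 = 0; solving gives c_1 = -2, c_2 = 2.
Check: -2f1 + 2f2 = [-8, 0].

[-2, 2]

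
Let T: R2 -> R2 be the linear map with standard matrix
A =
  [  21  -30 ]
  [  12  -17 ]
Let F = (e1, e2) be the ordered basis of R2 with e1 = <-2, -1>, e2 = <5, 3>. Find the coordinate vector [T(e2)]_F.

Column 2 of [T]_F is the F-coordinate vector of T(e2).
In standard coordinates T(e2) = A e2 = <15, 9>.
Converting to F: <15, 9> = 0·e1 + 3e2, so the coordinate vector is <0, 3>.

<0, 3>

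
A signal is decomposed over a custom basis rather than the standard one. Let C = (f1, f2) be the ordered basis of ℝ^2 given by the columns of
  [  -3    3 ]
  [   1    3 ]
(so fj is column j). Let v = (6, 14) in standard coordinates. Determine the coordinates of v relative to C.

We seek scalars with c_1 f1 + c_2 f2 = v; equivalently solve M c = v where the columns of M are f1, f2.
System: -3c_1 + 3c_2 = 6, c_1 + 3c_2 = 14; solving gives c_1 = 2, c_2 = 4.
Check: 2f1 + 4f2 = (6, 14).

(2, 4)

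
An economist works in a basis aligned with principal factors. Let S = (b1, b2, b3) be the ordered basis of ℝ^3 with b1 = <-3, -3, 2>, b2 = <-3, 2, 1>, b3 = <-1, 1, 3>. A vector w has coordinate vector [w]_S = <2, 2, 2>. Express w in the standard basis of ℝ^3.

<-14, 0, 12>

The coordinates say w = 2b1 + 2b2 + 2b3; adding the scaled basis vectors gives <-14, 0, 12>.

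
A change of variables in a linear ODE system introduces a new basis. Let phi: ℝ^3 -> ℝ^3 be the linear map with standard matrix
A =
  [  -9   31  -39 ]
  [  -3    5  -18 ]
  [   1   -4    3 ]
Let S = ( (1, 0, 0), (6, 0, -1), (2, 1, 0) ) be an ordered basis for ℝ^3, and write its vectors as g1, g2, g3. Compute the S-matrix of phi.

With P the matrix whose columns are g1, ..., g3, [phi]_S = P^(-1) A P.
Column by column: phi(g1) = A g1 = (-9, -3, 1); its S-coordinates (3, -1, -3) give column 1.
Continuing for each basis vector yields [phi]_S = [[3, 3, 3], [-1, -3, 2], [-3, 0, -1]].

[[3, 3, 3], [-1, -3, 2], [-3, 0, -1]]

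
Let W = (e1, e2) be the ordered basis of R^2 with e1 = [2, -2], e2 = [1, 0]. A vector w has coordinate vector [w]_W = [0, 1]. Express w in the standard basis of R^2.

[1, 0]

w = M [w]_W, where M has columns e1, e2.
Carrying out the matrix-vector product, w = [1, 0].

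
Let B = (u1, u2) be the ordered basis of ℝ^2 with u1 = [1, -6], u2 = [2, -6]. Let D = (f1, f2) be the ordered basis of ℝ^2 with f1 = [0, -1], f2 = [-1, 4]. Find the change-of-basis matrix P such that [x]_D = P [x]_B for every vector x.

Let M have columns uj and N have columns fj. Then for every x, N [x]_D = x = M [x]_B, so P = N^(-1) M.
Since det N = -1, N^(-1) has integer entries; multiplying gives P = [[2, -2], [-1, -2]].

[[2, -2], [-1, -2]]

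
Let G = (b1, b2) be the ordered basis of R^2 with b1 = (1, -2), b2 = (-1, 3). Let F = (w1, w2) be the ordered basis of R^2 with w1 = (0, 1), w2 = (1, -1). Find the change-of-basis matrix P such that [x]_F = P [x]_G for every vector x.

[[-1, 2], [1, -1]]

Take x = bj: its G-coordinates are the j-th standard unit vector, so P e_j — column j of P — equals [bj]_F.
b1 = -w1 + w2, giving column 1 = (-1, 1); repeating for each j gives P = [[-1, 2], [1, -1]].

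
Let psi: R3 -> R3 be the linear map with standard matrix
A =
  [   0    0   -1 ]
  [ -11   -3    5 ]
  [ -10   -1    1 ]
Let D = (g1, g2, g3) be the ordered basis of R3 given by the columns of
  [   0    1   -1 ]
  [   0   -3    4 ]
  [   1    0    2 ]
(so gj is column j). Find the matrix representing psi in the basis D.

The j-th column of [psi]_D is [psi(gj)]_D.
psi(g1) = A g1 = [-1, 5, 1] = -3g1 + g2 + 2g3, so column 1 is [-3, 1, 2].
Repeating for g2, g3 and assembling the columns gives [[-3, -3, 2], [1, -2, 1], [2, -2, 3]].

[[-3, -3, 2], [1, -2, 1], [2, -2, 3]]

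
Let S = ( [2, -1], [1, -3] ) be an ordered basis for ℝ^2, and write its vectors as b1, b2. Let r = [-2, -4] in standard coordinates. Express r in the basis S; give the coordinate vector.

We seek scalars with c_1 b1 + c_2 b2 = r; equivalently solve M c = r where the columns of M are b1, b2.
System: 2c_1 + c_2 = -2, -c_1 - 3c_2 = -4; solving gives c_1 = -2, c_2 = 2.
Check: -2b1 + 2b2 = [-2, -4].

[-2, 2]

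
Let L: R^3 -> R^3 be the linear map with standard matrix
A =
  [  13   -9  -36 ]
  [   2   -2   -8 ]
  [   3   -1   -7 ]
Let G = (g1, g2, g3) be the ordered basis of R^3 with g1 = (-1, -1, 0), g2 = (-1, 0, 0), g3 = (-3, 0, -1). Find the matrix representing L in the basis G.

With P the matrix whose columns are g1, ..., g3, [L]_G = P^(-1) A P.
Column by column: L(g1) = A g1 = (-4, 0, -2); its G-coordinates (0, -2, 2) give column 1.
Continuing for each basis vector yields [L]_G = [[0, 2, -2], [-2, 2, -1], [2, 3, 2]].

[[0, 2, -2], [-2, 2, -1], [2, 3, 2]]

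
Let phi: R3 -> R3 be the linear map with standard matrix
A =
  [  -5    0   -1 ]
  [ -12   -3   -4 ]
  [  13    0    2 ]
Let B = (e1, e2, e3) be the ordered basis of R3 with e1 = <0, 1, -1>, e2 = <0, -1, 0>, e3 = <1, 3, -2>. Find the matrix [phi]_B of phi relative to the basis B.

[[0, 0, -3], [2, -3, 1], [1, 0, -3]]

The j-th column of [phi]_B is [phi(ej)]_B.
phi(e1) = A e1 = <1, 1, -2> = 0·e1 + 2e2 + e3, so column 1 is <0, 2, 1>.
Repeating for e2, e3 and assembling the columns gives [[0, 0, -3], [2, -3, 1], [1, 0, -3]].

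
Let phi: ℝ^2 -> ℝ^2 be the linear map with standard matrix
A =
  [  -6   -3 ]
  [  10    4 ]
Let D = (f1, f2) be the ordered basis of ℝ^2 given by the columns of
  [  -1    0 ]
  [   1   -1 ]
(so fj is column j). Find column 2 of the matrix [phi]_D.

[-3, 1]

Compute phi(f2) = A f2 = [3, -4] in standard coordinates.
Then write this in D-coordinates: solve for y in y_1 f1 + y_2 f2 = [3, -4].
This gives y = [-3, 1], which is column 2 of [phi]_D.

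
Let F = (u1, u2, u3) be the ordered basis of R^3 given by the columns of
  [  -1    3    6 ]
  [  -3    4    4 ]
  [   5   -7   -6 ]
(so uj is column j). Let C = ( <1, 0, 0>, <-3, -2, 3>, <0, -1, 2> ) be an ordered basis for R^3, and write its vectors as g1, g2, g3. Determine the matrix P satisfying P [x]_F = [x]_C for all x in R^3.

[[2, 0, 0], [1, -1, -2], [1, -2, 0]]

Take x = uj: its F-coordinates are the j-th standard unit vector, so P e_j — column j of P — equals [uj]_C.
u1 = 2g1 + g2 + g3, giving column 1 = <2, 1, 1>; repeating for each j gives P = [[2, 0, 0], [1, -1, -2], [1, -2, 0]].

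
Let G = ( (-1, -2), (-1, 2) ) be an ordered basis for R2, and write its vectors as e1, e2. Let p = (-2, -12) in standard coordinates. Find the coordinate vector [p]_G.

(4, -2)

[p]_G is the unique c with M c = p, where M has columns e1, e2.
System: -c_1 - c_2 = -2, -2c_1 + 2c_2 = -12; solving gives c_1 = 4, c_2 = -2.
Check: 4e1 - 2e2 = (-2, -12).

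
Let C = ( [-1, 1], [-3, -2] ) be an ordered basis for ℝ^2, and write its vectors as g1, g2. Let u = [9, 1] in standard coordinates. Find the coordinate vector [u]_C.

[u]_C is the unique c with M c = u, where M has columns g1, g2.
System: -c_1 - 3c_2 = 9, c_1 - 2c_2 = 1; solving gives c_1 = -3, c_2 = -2.
Check: -3g1 - 2g2 = [9, 1].

[-3, -2]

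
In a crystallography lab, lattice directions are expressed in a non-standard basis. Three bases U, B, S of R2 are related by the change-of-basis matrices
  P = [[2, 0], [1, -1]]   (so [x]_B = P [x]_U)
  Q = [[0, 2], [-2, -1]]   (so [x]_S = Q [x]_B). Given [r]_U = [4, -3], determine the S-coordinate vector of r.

[14, -23]

Composing the changes, [r]_S = Q P [r]_U.
Q P = [[2, -2], [-5, 1]]; applying this to [4, -3] gives [14, -23].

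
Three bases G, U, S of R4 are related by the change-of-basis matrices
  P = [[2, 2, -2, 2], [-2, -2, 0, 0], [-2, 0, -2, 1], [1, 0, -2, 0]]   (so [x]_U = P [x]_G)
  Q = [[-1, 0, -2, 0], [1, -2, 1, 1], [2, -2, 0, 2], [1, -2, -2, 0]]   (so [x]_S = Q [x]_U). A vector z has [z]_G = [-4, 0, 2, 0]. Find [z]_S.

[4, -32, -56, -36]

Composing the changes, [z]_S = Q P [z]_G.
Q P = [[2, -2, 6, -4], [5, 6, -6, 3], [10, 8, -8, 4], [10, 6, 2, 0]]; applying this to [-4, 0, 2, 0] gives [4, -32, -56, -36].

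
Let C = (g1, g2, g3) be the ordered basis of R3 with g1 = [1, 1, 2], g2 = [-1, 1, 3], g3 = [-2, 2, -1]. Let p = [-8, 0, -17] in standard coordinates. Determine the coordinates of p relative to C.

[-4, -2, 3]

We seek scalars with c_1 g1 + ... + c_3 g3 = p; equivalently solve M c = p where the columns of M are g1, ..., g3.
Gaussian elimination on [M | p] yields c = (-4, -2, 3).
Check: -4g1 - 2g2 + 3g3 = [-8, 0, -17].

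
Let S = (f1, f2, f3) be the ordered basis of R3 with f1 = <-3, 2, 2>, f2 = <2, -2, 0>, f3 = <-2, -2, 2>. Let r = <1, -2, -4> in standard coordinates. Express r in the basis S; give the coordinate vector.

Write r = c_1 f1 + ... + c_3 f3 and solve for the c_i.
Row-reducing the augmented matrix [M | r] gives c = (-3, -3, 1).
Check: -3f1 - 3f2 + f3 = <1, -2, -4>.

<-3, -3, 1>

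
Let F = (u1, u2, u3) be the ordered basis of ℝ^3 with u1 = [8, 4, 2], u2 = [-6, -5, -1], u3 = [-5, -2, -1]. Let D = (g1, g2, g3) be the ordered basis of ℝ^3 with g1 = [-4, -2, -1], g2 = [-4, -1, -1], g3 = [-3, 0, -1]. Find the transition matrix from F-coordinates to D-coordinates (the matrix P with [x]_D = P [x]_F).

[[-2, 2, 0], [0, 1, 2], [0, -2, -1]]

Take x = uj: its F-coordinates are the j-th standard unit vector, so P e_j — column j of P — equals [uj]_D.
u1 = -2g1 + 0·g2 + 0·g3, giving column 1 = [-2, 0, 0]; repeating for each j gives P = [[-2, 2, 0], [0, 1, 2], [0, -2, -1]].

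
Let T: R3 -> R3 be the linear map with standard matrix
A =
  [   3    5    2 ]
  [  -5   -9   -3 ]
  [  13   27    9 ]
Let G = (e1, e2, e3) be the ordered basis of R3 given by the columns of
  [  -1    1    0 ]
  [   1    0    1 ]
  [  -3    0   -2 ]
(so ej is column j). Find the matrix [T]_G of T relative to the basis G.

[[3, -3, -3], [-1, 0, -2], [2, -2, 0]]

With P the matrix whose columns are e1, ..., e3, [T]_G = P^(-1) A P.
Column by column: T(e1) = A e1 = [-4, 5, -13]; its G-coordinates [3, -1, 2] give column 1.
Continuing for each basis vector yields [T]_G = [[3, -3, -3], [-1, 0, -2], [2, -2, 0]].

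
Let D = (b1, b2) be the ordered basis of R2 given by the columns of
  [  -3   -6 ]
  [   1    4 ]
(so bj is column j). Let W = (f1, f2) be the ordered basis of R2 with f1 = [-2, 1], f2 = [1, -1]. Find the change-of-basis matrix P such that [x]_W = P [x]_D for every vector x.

[[2, 2], [1, -2]]

Column j of P is [bj]_W, since P maps D-coordinates to W-coordinates.
Expressing b1 in W: b1 = 2f1 + f2, so column 1 of P is [2, 1].
Doing the same for each bj gives P = [[2, 2], [1, -2]].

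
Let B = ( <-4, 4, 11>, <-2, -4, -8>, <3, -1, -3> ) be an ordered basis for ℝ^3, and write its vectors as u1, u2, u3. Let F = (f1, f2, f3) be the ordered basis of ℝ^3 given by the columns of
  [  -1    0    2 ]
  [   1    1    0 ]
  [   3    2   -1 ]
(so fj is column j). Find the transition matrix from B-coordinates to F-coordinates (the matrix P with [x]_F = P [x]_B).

[[2, -2, 1], [2, -2, -2], [-1, -2, 2]]

Let M have columns uj and N have columns fj. Then for every x, N [x]_F = x = M [x]_B, so P = N^(-1) M.
Since det N = -1, N^(-1) has integer entries; multiplying gives P = [[2, -2, 1], [2, -2, -2], [-1, -2, 2]].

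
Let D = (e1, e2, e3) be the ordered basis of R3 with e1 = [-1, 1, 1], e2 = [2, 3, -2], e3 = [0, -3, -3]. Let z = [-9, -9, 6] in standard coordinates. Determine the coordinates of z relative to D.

[3, -3, 1]

Write z = c_1 e1 + ... + c_3 e3 and solve for the c_i.
Row-reducing the augmented matrix [M | z] gives c = (3, -3, 1).
Check: 3e1 - 3e2 + e3 = [-9, -9, 6].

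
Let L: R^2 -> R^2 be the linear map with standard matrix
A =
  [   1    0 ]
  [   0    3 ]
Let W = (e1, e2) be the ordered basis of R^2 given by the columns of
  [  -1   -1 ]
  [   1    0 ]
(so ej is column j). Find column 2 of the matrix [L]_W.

Column 2 of [L]_W is the W-coordinate vector of L(e2).
In standard coordinates L(e2) = A e2 = <-1, 0>.
Converting to W: <-1, 0> = 0·e1 + e2, so the coordinate vector is <0, 1>.

<0, 1>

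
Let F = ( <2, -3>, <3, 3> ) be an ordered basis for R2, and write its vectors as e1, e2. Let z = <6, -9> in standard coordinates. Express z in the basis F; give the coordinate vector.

Write z = c_1 e1 + c_2 e2 and solve for the c_i.
System: 2c_1 + 3c_2 = 6, -3c_1 + 3c_2 = -9; solving gives c_1 = 3, c_2 = 0.
Check: 3e1 + 0·e2 = <6, -9>.

<3, 0>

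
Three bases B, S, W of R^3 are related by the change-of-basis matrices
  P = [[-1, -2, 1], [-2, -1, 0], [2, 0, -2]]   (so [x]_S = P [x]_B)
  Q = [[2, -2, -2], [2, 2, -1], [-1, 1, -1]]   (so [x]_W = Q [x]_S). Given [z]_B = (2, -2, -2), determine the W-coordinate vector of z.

(-12, -12, -10)

Composing the changes, [z]_W = Q P [z]_B.
Q P = [[-2, -2, 6], [-8, -6, 4], [-3, 1, 1]]; applying this to (2, -2, -2) gives (-12, -12, -10).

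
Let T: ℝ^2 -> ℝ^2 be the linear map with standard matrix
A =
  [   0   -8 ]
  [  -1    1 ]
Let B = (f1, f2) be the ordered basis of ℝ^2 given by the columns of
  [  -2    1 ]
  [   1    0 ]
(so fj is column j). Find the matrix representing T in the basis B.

[[3, -1], [-2, -2]]

With P the matrix whose columns are f1, f2, [T]_B = P^(-1) A P.
Column by column: T(f1) = A f1 = <-8, 3>; its B-coordinates <3, -2> give column 1.
Continuing for each basis vector yields [T]_B = [[3, -1], [-2, -2]].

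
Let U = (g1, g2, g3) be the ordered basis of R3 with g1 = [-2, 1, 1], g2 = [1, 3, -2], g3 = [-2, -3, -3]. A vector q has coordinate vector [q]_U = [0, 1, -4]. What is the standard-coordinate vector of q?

By definition q = 0·g1 + g2 - 4g3.
Summing componentwise gives [9, 15, 10].

[9, 15, 10]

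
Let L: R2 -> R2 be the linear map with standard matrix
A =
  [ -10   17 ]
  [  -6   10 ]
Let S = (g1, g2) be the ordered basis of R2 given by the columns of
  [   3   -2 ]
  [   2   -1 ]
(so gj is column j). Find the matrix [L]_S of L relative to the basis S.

[[0, 1], [-2, 0]]

Let P have columns g1, g2. Then [L]_S = P^(-1) A P.
Here det P = 1, so P^(-1) is integer; computing A P first and then P^(-1)(A P) gives [[0, 1], [-2, 0]].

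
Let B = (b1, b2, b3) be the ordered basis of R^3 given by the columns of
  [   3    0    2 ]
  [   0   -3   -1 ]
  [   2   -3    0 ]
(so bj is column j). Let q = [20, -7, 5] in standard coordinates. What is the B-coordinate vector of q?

We seek scalars with c_1 b1 + ... + c_3 b3 = q; equivalently solve M c = q where the columns of M are b1, ..., b3.
Solving this 3x3 system gives c = (4, 1, 4).
Check: 4b1 + b2 + 4b3 = [20, -7, 5].

[4, 1, 4]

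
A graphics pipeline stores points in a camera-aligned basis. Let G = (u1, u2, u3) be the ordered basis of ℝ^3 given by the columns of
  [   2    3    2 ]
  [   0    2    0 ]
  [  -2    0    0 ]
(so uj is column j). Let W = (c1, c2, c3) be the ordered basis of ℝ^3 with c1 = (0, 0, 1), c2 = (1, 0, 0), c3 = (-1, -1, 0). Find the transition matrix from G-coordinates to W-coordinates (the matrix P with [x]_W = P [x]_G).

Take x = uj: its G-coordinates are the j-th standard unit vector, so P e_j — column j of P — equals [uj]_W.
u1 = -2c1 + 2c2 + 0·c3, giving column 1 = (-2, 2, 0); repeating for each j gives P = [[-2, 0, 0], [2, 1, 2], [0, -2, 0]].

[[-2, 0, 0], [2, 1, 2], [0, -2, 0]]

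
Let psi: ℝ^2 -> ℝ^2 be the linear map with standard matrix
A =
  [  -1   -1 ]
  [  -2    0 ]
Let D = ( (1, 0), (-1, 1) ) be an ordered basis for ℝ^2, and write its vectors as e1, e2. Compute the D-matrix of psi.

With P the matrix whose columns are e1, e2, [psi]_D = P^(-1) A P.
Column by column: psi(e1) = A e1 = (-1, -2); its D-coordinates (-3, -2) give column 1.
Continuing for each basis vector yields [psi]_D = [[-3, 2], [-2, 2]].

[[-3, 2], [-2, 2]]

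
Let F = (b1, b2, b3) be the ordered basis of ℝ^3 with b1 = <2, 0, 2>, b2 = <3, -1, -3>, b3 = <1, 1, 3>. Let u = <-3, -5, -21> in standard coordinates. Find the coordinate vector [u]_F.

We seek scalars with c_1 b1 + ... + c_3 b3 = u; equivalently solve M c = u where the columns of M are b1, ..., b3.
Gaussian elimination on [M | u] yields c = (-3, 2, -3).
Check: -3b1 + 2b2 - 3b3 = <-3, -5, -21>.

<-3, 2, -3>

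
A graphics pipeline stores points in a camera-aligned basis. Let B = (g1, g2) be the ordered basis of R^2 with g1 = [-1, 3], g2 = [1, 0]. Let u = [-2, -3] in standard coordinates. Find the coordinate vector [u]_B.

Write u = c_1 g1 + c_2 g2 and solve for the c_i.
System: -c_1 + c_2 = -2, 3c_1 + 0c_2 = -3; solving gives c_1 = -1, c_2 = -3.
Check: -g1 - 3g2 = [-2, -3].

[-1, -3]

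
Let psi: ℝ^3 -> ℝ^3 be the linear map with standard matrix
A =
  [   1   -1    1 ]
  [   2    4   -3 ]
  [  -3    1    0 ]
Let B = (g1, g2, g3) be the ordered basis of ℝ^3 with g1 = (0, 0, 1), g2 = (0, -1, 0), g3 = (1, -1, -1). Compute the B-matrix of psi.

The j-th column of [psi]_B is [psi(gj)]_B.
psi(g1) = A g1 = (1, -3, 0) = g1 + 2g2 + g3, so column 1 is (1, 2, 1).
Repeating for g2, g3 and assembling the columns gives [[1, 0, -3], [2, 3, -2], [1, 1, 1]].

[[1, 0, -3], [2, 3, -2], [1, 1, 1]]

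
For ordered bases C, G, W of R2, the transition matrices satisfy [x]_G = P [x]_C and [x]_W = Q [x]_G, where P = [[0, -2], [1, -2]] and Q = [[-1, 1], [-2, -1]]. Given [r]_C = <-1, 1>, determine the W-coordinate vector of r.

<-1, 7>

Apply P to get G-coordinates <-2, -3>, then Q to get W-coordinates.
The result is [r]_W = <-1, 7>.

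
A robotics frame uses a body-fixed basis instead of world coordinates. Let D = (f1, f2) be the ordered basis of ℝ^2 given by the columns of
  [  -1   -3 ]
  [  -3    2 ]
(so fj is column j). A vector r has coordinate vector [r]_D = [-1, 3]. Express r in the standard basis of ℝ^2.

[-8, 9]

The coordinates say r = -f1 + 3f2; adding the scaled basis vectors gives [-8, 9].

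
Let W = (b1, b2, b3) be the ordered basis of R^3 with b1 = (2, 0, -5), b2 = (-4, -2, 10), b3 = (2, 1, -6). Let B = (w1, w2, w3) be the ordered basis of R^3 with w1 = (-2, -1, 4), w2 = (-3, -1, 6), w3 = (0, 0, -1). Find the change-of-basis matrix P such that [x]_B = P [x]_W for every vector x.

[[2, 2, -1], [-2, 0, 0], [1, -2, 2]]

Let M have columns bj and N have columns wj. Then for every x, N [x]_B = x = M [x]_W, so P = N^(-1) M.
Since det N = 1, N^(-1) has integer entries; multiplying gives P = [[2, 2, -1], [-2, 0, 0], [1, -2, 2]].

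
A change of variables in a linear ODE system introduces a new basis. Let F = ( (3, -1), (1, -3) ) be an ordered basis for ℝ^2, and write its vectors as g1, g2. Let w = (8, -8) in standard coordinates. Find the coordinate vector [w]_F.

We seek scalars with c_1 g1 + c_2 g2 = w; equivalently solve M c = w where the columns of M are g1, g2.
System: 3c_1 + c_2 = 8, -c_1 - 3c_2 = -8; solving gives c_1 = 2, c_2 = 2.
Check: 2g1 + 2g2 = (8, -8).

(2, 2)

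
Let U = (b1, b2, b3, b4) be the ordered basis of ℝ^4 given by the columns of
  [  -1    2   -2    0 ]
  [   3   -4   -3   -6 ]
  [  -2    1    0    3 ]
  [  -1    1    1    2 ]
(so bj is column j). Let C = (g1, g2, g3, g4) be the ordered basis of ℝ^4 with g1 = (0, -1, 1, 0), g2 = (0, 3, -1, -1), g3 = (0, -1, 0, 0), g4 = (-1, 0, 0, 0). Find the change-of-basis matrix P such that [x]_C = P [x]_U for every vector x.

Column j of P is [bj]_C, since P maps U-coordinates to C-coordinates.
Expressing b1 in C: b1 = -g1 + g2 + g3 + g4, so column 1 of P is (-1, 1, 1, 1).
Doing the same for each bj gives P = [[-1, 0, -1, 1], [1, -1, -1, -2], [1, 1, 1, -1], [1, -2, 2, 0]].

[[-1, 0, -1, 1], [1, -1, -1, -2], [1, 1, 1, -1], [1, -2, 2, 0]]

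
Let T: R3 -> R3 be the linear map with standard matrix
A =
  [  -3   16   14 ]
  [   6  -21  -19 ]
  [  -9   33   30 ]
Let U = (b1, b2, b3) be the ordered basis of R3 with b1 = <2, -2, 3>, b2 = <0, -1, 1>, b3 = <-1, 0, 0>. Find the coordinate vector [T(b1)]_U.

<3, -3, 2>

Column 1 of [T]_U is the U-coordinate vector of T(b1).
In standard coordinates T(b1) = A b1 = <4, -3, 6>.
Converting to U: <4, -3, 6> = 3b1 - 3b2 + 2b3, so the coordinate vector is <3, -3, 2>.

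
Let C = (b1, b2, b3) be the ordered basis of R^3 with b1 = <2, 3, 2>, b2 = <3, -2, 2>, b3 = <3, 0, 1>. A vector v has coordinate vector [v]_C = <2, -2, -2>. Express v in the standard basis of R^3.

By definition v = 2b1 - 2b2 - 2b3.
Summing componentwise gives <-8, 10, -2>.

<-8, 10, -2>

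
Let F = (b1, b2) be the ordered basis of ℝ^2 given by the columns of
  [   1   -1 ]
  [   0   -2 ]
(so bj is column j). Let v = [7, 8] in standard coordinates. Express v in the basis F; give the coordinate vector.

[3, -4]

[v]_F is the unique c with M c = v, where M has columns b1, b2.
System: c_1 - c_2 = 7, 0c_1 - 2c_2 = 8; solving gives c_1 = 3, c_2 = -4.
Check: 3b1 - 4b2 = [7, 8].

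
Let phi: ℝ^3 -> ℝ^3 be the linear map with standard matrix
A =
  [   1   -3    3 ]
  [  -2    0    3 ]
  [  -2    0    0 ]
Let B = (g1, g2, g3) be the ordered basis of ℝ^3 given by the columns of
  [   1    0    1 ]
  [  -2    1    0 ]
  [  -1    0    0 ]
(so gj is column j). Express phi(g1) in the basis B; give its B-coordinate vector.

(2, -1, 2)

Column 1 of [phi]_B is the B-coordinate vector of phi(g1).
In standard coordinates phi(g1) = A g1 = (4, -5, -2).
Converting to B: (4, -5, -2) = 2g1 - g2 + 2g3, so the coordinate vector is (2, -1, 2).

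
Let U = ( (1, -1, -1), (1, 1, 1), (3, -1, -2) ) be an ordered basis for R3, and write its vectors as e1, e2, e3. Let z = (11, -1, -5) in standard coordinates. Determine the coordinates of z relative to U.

(-2, 1, 4)

[z]_U is the unique c with M c = z, where M has columns e1, ..., e3.
Gaussian elimination on [M | z] yields c = (-2, 1, 4).
Check: -2e1 + e2 + 4e3 = (11, -1, -5).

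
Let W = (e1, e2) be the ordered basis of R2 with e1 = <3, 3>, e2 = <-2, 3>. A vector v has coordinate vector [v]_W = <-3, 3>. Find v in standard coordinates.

<-15, 0>

The coordinates say v = -3e1 + 3e2; adding the scaled basis vectors gives <-15, 0>.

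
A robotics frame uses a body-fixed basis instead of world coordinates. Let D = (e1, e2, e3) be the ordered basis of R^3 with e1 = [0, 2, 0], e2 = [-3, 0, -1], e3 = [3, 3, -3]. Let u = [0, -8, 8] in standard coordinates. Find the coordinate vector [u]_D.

[-1, -2, -2]

Write u = c_1 e1 + ... + c_3 e3 and solve for the c_i.
Gaussian elimination on [M | u] yields c = (-1, -2, -2).
Check: -e1 - 2e2 - 2e3 = [0, -8, 8].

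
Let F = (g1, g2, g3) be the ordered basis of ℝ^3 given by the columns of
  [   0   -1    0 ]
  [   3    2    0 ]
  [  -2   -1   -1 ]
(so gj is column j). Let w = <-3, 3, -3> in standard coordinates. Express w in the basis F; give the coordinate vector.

<-1, 3, 2>

[w]_F is the unique c with M c = w, where M has columns g1, ..., g3.
Solving this 3x3 system gives c = (-1, 3, 2).
Check: -g1 + 3g2 + 2g3 = <-3, 3, -3>.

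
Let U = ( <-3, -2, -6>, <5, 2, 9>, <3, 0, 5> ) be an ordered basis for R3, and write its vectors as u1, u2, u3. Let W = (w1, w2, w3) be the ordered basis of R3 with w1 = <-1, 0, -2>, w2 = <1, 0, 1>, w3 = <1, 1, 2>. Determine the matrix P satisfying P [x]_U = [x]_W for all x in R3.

Take x = uj: its U-coordinates are the j-th standard unit vector, so P e_j — column j of P — equals [uj]_W.
u1 = w1 + 0·w2 - 2w3, giving column 1 = <1, 0, -2>; repeating for each j gives P = [[1, -2, -2], [0, 1, 1], [-2, 2, 0]].

[[1, -2, -2], [0, 1, 1], [-2, 2, 0]]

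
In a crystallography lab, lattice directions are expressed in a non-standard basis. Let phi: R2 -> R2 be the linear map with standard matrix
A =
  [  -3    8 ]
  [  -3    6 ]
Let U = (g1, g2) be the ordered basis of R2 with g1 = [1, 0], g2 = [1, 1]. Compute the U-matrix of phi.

With P the matrix whose columns are g1, g2, [phi]_U = P^(-1) A P.
Column by column: phi(g1) = A g1 = [-3, -3]; its U-coordinates [0, -3] give column 1.
Continuing for each basis vector yields [phi]_U = [[0, 2], [-3, 3]].

[[0, 2], [-3, 3]]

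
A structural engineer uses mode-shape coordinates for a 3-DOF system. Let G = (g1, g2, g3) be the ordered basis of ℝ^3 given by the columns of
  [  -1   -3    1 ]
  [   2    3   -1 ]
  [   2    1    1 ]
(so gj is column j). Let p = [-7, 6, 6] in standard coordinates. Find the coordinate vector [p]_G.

[-1, 4, 4]

[p]_G is the unique c with M c = p, where M has columns g1, ..., g3.
Gaussian elimination on [M | p] yields c = (-1, 4, 4).
Check: -g1 + 4g2 + 4g3 = [-7, 6, 6].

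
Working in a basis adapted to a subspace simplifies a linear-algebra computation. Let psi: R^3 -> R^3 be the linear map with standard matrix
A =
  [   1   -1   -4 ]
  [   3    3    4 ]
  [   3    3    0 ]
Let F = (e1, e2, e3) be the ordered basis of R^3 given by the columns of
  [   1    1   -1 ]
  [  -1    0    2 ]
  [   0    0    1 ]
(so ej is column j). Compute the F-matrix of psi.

With P the matrix whose columns are e1, ..., e3, [psi]_F = P^(-1) A P.
Column by column: psi(e1) = A e1 = [2, 0, 0]; its F-coordinates [0, 2, 0] give column 1.
Continuing for each basis vector yields [psi]_F = [[0, 3, -1], [2, 1, -3], [0, 3, 3]].

[[0, 3, -1], [2, 1, -3], [0, 3, 3]]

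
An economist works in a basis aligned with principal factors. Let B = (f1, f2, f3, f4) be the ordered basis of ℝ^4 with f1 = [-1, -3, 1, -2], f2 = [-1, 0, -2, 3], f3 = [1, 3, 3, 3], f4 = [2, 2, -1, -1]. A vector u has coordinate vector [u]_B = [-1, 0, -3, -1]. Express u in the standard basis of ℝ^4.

[-4, -8, -9, -6]

By definition u = -f1 + 0·f2 - 3f3 - f4.
Summing componentwise gives [-4, -8, -9, -6].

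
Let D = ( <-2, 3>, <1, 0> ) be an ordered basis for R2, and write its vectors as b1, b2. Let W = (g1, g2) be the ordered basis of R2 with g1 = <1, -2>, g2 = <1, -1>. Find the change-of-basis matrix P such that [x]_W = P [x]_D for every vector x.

[[-1, -1], [-1, 2]]

Column j of P is [bj]_W, since P maps D-coordinates to W-coordinates.
Expressing b1 in W: b1 = -g1 - g2, so column 1 of P is <-1, -1>.
Doing the same for each bj gives P = [[-1, -1], [-1, 2]].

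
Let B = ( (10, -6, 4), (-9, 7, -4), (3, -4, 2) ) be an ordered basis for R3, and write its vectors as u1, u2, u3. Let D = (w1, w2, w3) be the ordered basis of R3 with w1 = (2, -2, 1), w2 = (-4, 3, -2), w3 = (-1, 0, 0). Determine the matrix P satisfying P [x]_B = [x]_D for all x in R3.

[[0, -2, 2], [-2, 1, 0], [-2, 1, 1]]

Let M have columns uj and N have columns wj. Then for every x, N [x]_D = x = M [x]_B, so P = N^(-1) M.
Since det N = -1, N^(-1) has integer entries; multiplying gives P = [[0, -2, 2], [-2, 1, 0], [-2, 1, 1]].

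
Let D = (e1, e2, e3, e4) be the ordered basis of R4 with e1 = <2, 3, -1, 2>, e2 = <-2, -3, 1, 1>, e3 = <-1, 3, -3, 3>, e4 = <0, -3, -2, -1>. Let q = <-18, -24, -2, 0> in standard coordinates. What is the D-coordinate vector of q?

Write q = c_1 e1 + ... + c_4 e4 and solve for the c_i.
Solving this 4x4 system gives c = (-4, 4, 2, 2).
Check: -4e1 + 4e2 + 2e3 + 2e4 = <-18, -24, -2, 0>.

<-4, 4, 2, 2>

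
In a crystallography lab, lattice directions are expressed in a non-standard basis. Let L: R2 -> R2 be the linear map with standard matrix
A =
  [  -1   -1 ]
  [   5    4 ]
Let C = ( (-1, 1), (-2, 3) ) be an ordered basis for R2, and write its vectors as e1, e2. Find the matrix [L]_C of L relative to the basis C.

With P the matrix whose columns are e1, e2, [L]_C = P^(-1) A P.
Column by column: L(e1) = A e1 = (0, -1); its C-coordinates (2, -1) give column 1.
Continuing for each basis vector yields [L]_C = [[2, -1], [-1, 1]].

[[2, -1], [-1, 1]]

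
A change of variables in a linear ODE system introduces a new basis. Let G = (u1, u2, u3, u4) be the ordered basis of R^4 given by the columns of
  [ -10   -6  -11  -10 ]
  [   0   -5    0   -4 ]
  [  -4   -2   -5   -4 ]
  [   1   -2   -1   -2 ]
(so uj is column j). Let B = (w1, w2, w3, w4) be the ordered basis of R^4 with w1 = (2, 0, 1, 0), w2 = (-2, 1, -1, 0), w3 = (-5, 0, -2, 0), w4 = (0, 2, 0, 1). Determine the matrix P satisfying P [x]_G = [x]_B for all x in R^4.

[[-2, 1, -1, 0], [-2, -1, 2, 0], [2, 2, 1, 2], [1, -2, -1, -2]]

Take x = uj: its G-coordinates are the j-th standard unit vector, so P e_j — column j of P — equals [uj]_B.
u1 = -2w1 - 2w2 + 2w3 + w4, giving column 1 = (-2, -2, 2, 1); repeating for each j gives P = [[-2, 1, -1, 0], [-2, -1, 2, 0], [2, 2, 1, 2], [1, -2, -1, -2]].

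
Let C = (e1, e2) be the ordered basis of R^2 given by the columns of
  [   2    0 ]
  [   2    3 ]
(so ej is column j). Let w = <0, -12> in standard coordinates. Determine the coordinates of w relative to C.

Write w = c_1 e1 + c_2 e2 and solve for the c_i.
System: 2c_1 + 0c_2 = 0, 2c_1 + 3c_2 = -12; solving gives c_1 = 0, c_2 = -4.
Check: 0·e1 - 4e2 = <0, -12>.

<0, -4>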